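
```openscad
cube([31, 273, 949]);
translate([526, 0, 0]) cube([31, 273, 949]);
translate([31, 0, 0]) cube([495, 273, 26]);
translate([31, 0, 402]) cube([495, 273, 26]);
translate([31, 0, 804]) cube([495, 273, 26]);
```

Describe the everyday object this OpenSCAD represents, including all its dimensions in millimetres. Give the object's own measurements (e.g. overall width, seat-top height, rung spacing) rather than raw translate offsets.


An open bookshelf. Two side panels, each 31 mm thick, 273 mm deep and 949 mm tall, stand 557 mm apart (outside-to-outside). Between them sit 3 shelves, each 26 mm thick and 273 mm deep, spanning the full gap between the sides. The bottom shelf rests on the floor (its underside at z = 0) and the clear gap between one shelf's top and the next shelf's underside is 376 mm.


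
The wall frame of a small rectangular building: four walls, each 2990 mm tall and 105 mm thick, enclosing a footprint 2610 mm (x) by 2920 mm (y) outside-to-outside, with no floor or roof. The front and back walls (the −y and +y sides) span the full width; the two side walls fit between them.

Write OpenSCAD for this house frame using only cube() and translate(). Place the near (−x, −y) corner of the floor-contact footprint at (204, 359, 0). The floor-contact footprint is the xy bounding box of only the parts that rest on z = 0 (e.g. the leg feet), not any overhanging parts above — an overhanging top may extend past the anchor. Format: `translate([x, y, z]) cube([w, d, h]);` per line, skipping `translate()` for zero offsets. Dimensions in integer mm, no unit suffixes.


translate([204, 359, 0]) cube([2610, 105, 2990]);
translate([204, 3174, 0]) cube([2610, 105, 2990]);
translate([204, 464, 0]) cube([105, 2710, 2990]);
translate([2709, 464, 0]) cube([105, 2710, 2990]);


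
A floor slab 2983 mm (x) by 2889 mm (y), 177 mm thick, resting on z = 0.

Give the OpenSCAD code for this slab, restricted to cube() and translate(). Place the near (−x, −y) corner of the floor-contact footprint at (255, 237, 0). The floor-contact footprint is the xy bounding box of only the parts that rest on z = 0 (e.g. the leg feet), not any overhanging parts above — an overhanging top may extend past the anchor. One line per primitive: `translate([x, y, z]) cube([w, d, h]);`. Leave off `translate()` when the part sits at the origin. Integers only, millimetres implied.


translate([255, 237, 0]) cube([2983, 2889, 177]);


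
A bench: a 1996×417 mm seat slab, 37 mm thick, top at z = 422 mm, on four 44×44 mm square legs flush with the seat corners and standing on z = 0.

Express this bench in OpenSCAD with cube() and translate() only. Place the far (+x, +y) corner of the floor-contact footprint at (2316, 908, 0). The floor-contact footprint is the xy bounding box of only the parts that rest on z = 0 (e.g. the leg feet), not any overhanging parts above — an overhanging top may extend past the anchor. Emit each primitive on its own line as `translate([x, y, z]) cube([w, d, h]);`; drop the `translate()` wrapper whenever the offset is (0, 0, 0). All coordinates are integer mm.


translate([320, 491, 385]) cube([1996, 417, 37]);
translate([320, 491, 0]) cube([44, 44, 385]);
translate([320, 864, 0]) cube([44, 44, 385]);
translate([2272, 491, 0]) cube([44, 44, 385]);
translate([2272, 864, 0]) cube([44, 44, 385]);


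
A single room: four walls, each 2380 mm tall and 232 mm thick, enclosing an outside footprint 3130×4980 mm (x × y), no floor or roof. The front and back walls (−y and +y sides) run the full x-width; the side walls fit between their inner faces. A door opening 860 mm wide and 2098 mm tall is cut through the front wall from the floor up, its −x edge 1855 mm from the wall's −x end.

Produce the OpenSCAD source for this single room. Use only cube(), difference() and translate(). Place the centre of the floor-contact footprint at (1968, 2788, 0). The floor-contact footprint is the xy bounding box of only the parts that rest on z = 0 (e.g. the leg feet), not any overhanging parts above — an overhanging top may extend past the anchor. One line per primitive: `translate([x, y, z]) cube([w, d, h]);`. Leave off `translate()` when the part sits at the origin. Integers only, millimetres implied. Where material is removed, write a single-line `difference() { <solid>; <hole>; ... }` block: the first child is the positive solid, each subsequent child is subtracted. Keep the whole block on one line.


difference() { translate([403, 298, 0]) cube([3130, 232, 2380]); translate([2258, 298, 0]) cube([860, 232, 2098]); }
translate([403, 5046, 0]) cube([3130, 232, 2380]);
translate([403, 530, 0]) cube([232, 4516, 2380]);
translate([3301, 530, 0]) cube([232, 4516, 2380]);


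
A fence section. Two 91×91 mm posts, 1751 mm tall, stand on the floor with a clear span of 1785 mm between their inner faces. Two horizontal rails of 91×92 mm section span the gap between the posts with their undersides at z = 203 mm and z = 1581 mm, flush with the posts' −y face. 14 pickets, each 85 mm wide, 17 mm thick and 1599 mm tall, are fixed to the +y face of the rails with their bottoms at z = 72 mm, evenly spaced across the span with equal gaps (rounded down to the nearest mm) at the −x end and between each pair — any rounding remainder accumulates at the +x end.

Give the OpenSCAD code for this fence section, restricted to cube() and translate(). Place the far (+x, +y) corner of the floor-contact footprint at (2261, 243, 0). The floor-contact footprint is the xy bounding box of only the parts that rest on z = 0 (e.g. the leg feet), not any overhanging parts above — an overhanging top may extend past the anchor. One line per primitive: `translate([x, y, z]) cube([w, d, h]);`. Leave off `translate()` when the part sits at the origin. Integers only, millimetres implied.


translate([294, 152, 0]) cube([91, 91, 1751]);
translate([2170, 152, 0]) cube([91, 91, 1751]);
translate([385, 152, 203]) cube([1785, 91, 92]);
translate([385, 152, 1581]) cube([1785, 91, 92]);
translate([424, 243, 72]) cube([85, 17, 1599]);
translate([548, 243, 72]) cube([85, 17, 1599]);
translate([672, 243, 72]) cube([85, 17, 1599]);
translate([796, 243, 72]) cube([85, 17, 1599]);
translate([920, 243, 72]) cube([85, 17, 1599]);
translate([1044, 243, 72]) cube([85, 17, 1599]);
translate([1168, 243, 72]) cube([85, 17, 1599]);
translate([1292, 243, 72]) cube([85, 17, 1599]);
translate([1416, 243, 72]) cube([85, 17, 1599]);
translate([1540, 243, 72]) cube([85, 17, 1599]);
translate([1664, 243, 72]) cube([85, 17, 1599]);
translate([1788, 243, 72]) cube([85, 17, 1599]);
translate([1912, 243, 72]) cube([85, 17, 1599]);
translate([2036, 243, 72]) cube([85, 17, 1599]);


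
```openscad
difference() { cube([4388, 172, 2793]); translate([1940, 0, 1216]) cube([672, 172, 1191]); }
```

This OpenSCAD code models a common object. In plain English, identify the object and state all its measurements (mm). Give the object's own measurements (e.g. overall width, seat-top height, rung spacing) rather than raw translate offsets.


A wall 4388 mm long (x), 172 mm thick (y), 2793 mm tall, with a rectangular window opening cut through it. The opening is 672 mm wide and 1191 mm tall; its sill is at z = 1216 mm and its near (−x) edge is 1940 mm from the wall's −x end. The opening passes through the full wall thickness.


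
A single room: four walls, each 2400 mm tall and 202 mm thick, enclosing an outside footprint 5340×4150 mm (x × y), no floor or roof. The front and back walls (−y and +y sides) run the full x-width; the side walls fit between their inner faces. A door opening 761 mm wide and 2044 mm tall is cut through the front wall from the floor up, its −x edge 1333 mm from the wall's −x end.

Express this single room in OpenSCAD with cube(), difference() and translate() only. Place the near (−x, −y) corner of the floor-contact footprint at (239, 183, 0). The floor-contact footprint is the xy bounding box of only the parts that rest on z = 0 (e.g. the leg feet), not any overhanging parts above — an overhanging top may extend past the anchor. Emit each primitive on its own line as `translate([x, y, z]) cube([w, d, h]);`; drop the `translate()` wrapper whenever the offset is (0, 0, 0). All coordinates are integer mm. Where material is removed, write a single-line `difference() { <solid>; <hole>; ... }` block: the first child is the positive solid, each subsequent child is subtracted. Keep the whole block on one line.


difference() { translate([239, 183, 0]) cube([5340, 202, 2400]); translate([1572, 183, 0]) cube([761, 202, 2044]); }
translate([239, 4131, 0]) cube([5340, 202, 2400]);
translate([239, 385, 0]) cube([202, 3746, 2400]);
translate([5377, 385, 0]) cube([202, 3746, 2400]);


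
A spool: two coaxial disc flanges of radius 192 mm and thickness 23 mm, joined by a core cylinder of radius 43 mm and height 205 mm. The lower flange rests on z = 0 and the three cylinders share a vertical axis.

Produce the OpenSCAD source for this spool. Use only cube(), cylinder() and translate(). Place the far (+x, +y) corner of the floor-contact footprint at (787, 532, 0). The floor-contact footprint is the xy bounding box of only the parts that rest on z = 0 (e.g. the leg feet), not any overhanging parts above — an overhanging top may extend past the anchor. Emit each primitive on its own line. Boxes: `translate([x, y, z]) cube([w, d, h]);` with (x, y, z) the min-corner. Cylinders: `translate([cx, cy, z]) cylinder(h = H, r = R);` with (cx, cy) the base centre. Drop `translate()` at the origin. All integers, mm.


translate([595, 340, 0]) cylinder(h = 23, r = 192);
translate([595, 340, 23]) cylinder(h = 205, r = 43);
translate([595, 340, 228]) cylinder(h = 23, r = 192);


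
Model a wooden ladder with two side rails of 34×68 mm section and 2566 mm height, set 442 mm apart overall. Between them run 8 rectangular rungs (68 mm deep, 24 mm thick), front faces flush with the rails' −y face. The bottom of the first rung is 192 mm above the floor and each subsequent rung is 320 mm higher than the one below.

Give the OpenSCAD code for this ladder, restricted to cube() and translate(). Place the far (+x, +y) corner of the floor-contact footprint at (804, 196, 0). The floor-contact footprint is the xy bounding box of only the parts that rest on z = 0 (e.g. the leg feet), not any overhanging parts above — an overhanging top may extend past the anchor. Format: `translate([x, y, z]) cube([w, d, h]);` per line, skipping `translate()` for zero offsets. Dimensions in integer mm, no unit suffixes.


// rung span = 442 - 2*34 = 374
// rung[k] z = 192 + k*320
translate([362, 128, 0]) cube([34, 68, 2566]);
translate([770, 128, 0]) cube([34, 68, 2566]);
translate([396, 128, 192]) cube([374, 68, 24]);
translate([396, 128, 512]) cube([374, 68, 24]);
translate([396, 128, 832]) cube([374, 68, 24]);
translate([396, 128, 1152]) cube([374, 68, 24]);
translate([396, 128, 1472]) cube([374, 68, 24]);
translate([396, 128, 1792]) cube([374, 68, 24]);
translate([396, 128, 2112]) cube([374, 68, 24]);
translate([396, 128, 2432]) cube([374, 68, 24]);


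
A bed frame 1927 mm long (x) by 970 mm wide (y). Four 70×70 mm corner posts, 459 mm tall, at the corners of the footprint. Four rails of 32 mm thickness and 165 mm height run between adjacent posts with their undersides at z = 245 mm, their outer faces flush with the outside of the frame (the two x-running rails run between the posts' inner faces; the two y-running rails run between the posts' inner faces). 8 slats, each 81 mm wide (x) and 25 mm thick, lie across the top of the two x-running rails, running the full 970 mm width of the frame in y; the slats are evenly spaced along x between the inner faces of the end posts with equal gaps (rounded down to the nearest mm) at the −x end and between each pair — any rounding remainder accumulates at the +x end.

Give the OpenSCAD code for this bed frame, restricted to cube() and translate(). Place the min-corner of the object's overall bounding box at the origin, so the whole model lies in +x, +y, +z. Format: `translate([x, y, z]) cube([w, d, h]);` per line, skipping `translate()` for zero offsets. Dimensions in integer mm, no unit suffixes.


cube([70, 70, 459]);
translate([0, 900, 0]) cube([70, 70, 459]);
translate([1857, 0, 0]) cube([70, 70, 459]);
translate([1857, 900, 0]) cube([70, 70, 459]);
translate([70, 0, 245]) cube([1787, 32, 165]);
translate([70, 938, 245]) cube([1787, 32, 165]);
translate([0, 70, 245]) cube([32, 830, 165]);
translate([1895, 70, 245]) cube([32, 830, 165]);
translate([196, 0, 410]) cube([81, 970, 25]);
translate([403, 0, 410]) cube([81, 970, 25]);
translate([610, 0, 410]) cube([81, 970, 25]);
translate([817, 0, 410]) cube([81, 970, 25]);
translate([1024, 0, 410]) cube([81, 970, 25]);
translate([1231, 0, 410]) cube([81, 970, 25]);
translate([1438, 0, 410]) cube([81, 970, 25]);
translate([1645, 0, 410]) cube([81, 970, 25]);


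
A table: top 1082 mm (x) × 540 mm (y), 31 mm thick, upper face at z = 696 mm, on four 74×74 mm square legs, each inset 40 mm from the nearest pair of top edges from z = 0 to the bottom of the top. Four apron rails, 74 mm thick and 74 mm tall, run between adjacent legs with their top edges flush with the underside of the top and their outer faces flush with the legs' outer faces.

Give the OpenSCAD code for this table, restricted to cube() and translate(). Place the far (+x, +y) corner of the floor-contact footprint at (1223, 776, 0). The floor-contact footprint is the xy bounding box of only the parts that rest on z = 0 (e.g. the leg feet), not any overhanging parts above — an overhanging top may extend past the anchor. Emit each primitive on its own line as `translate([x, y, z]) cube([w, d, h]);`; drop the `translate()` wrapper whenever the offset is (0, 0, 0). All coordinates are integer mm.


// leg_h = 696 - 31 = 665
// apron z = 665 - 74 = 591
translate([181, 276, 665]) cube([1082, 540, 31]);
translate([221, 316, 0]) cube([74, 74, 665]);
translate([1149, 316, 0]) cube([74, 74, 665]);
translate([221, 702, 0]) cube([74, 74, 665]);
translate([1149, 702, 0]) cube([74, 74, 665]);
translate([295, 316, 591]) cube([854, 74, 74]);
translate([295, 702, 591]) cube([854, 74, 74]);
translate([221, 390, 591]) cube([74, 312, 74]);
translate([1149, 390, 591]) cube([74, 312, 74]);


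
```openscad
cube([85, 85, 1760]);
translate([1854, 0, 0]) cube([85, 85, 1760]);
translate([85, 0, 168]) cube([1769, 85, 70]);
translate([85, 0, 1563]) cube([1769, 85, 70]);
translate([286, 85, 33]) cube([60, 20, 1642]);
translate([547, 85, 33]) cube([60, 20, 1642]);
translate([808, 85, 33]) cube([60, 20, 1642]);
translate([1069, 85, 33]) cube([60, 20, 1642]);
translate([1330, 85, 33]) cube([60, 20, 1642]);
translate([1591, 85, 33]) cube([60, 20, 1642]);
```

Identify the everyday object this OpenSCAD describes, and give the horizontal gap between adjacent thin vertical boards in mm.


A fence section. The picket gap is 201 mm.

Two posts, two rails, 6 pickets — a fence section. Span 1769 mm holds 6 pickets of 60 mm with 7 equal gaps: ⌊(1769 − 6·60) / 7⌋ = 201 mm.


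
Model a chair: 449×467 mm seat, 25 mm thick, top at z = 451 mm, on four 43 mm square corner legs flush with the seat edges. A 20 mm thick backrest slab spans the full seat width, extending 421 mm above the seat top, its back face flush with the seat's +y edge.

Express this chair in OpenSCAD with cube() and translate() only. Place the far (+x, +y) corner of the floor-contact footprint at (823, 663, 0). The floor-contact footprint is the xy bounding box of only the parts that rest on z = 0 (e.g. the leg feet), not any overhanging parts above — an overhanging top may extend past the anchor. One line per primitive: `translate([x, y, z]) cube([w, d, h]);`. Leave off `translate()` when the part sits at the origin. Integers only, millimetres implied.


translate([374, 196, 426]) cube([449, 467, 25]);
translate([374, 196, 0]) cube([43, 43, 426]);
translate([780, 196, 0]) cube([43, 43, 426]);
translate([374, 620, 0]) cube([43, 43, 426]);
translate([780, 620, 0]) cube([43, 43, 426]);
translate([374, 643, 451]) cube([449, 20, 421]);


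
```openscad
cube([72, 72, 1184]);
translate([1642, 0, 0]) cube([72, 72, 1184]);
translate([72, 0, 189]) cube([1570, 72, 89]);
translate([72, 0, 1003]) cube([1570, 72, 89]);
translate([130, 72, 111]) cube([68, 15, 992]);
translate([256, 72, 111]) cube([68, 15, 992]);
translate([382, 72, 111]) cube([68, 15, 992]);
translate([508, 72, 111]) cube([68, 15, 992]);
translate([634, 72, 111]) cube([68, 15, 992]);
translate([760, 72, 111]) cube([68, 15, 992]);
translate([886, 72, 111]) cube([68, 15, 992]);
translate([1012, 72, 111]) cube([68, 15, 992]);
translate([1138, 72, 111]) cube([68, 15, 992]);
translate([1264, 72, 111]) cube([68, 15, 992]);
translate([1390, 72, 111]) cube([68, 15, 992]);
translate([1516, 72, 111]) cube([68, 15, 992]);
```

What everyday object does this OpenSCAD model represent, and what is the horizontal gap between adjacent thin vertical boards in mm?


A fence section. The picket gap is 58 mm.

Two posts, two rails, 12 pickets — a fence section. Span 1570 mm holds 12 pickets of 68 mm with 13 equal gaps: ⌊(1570 − 12·68) / 13⌋ = 58 mm.


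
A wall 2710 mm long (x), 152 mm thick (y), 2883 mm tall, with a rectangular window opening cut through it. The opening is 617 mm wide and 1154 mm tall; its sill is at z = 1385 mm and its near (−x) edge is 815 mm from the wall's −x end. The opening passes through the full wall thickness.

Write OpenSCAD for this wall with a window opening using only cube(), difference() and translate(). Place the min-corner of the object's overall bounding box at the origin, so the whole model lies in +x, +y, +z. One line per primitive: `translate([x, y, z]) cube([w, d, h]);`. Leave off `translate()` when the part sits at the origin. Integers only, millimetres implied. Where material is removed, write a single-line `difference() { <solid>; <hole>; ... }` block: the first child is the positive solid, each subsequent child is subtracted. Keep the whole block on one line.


difference() { cube([2710, 152, 2883]); translate([815, 0, 1385]) cube([617, 152, 1154]); }


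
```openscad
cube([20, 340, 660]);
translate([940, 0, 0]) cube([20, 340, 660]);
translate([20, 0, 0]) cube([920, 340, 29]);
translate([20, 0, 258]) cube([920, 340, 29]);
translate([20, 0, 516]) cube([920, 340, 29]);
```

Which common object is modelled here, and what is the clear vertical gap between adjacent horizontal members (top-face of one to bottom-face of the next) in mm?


A bookshelf. The clear shelf gap is 229 mm.

Two tall side panels with 3 horizontal boards between them — a bookshelf. The first two shelf undersides are at z = 0 and z = 258; with shelf thickness 29, the clear gap is 258 − 0 − 29 = 229 mm.


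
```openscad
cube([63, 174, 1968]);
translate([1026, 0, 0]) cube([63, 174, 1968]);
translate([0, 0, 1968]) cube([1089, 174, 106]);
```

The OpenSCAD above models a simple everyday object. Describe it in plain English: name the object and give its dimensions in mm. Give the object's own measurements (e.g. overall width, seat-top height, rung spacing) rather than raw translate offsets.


A door frame. The clear opening is 963 mm wide and 1968 mm high. Two 63 mm wide jambs, 174 mm deep, stand either side of the opening from the floor to the top of the opening. A 106 mm thick head sits across the top of both jambs, spanning the full outside width of the frame.


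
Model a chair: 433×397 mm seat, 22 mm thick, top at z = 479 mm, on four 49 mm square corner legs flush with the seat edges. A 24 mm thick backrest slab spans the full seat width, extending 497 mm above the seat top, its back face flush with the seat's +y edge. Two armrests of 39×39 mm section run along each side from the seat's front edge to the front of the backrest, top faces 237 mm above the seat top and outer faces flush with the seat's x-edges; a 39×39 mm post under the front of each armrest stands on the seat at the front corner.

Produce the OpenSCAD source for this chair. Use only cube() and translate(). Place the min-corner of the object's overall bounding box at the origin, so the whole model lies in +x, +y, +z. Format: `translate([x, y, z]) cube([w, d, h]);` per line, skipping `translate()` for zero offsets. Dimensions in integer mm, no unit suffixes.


translate([0, 0, 457]) cube([433, 397, 22]);
cube([49, 49, 457]);
translate([384, 0, 0]) cube([49, 49, 457]);
translate([0, 348, 0]) cube([49, 49, 457]);
translate([384, 348, 0]) cube([49, 49, 457]);
translate([0, 373, 479]) cube([433, 24, 497]);
translate([0, 0, 677]) cube([39, 373, 39]);
translate([394, 0, 677]) cube([39, 373, 39]);
translate([0, 0, 479]) cube([39, 39, 198]);
translate([394, 0, 479]) cube([39, 39, 198]);


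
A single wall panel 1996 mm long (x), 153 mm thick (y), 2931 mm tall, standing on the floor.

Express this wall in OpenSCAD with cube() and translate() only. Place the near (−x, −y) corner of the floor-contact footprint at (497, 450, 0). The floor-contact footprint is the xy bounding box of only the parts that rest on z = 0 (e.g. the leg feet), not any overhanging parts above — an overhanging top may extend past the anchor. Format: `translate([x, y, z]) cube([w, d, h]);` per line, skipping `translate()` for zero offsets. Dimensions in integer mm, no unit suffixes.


translate([497, 450, 0]) cube([1996, 153, 2931]);


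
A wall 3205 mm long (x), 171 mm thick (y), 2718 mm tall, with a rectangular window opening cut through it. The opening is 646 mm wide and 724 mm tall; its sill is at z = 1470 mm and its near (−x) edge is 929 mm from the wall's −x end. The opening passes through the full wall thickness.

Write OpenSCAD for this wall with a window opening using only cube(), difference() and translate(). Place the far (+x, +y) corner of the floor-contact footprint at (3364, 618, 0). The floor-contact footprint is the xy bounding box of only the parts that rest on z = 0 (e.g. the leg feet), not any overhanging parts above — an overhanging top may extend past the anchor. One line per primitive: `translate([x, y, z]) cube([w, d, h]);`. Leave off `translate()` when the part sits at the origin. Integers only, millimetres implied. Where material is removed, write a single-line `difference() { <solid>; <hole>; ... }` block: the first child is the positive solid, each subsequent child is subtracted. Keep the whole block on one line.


difference() { translate([159, 447, 0]) cube([3205, 171, 2718]); translate([1088, 447, 1470]) cube([646, 171, 724]); }


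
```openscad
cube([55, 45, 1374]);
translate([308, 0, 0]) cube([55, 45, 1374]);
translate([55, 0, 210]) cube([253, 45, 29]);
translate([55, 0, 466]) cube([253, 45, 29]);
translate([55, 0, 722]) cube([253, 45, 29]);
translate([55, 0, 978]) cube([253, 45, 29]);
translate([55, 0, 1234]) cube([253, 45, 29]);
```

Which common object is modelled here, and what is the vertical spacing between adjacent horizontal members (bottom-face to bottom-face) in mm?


A ladder. The rung spacing is 256 mm.

Two tall 55×45 posts with 5 short bars between them — a ladder. Adjacent rungs sit at z = 210 and z = 466, so the spacing is 466 − 210 = 256 mm.


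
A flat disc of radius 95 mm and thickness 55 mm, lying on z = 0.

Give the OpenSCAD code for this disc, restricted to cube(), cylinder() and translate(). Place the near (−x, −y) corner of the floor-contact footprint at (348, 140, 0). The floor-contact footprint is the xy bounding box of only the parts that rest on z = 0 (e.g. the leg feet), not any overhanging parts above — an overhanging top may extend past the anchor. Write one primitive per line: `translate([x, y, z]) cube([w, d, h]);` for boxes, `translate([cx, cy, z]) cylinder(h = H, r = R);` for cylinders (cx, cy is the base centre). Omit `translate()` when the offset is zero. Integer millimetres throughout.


translate([443, 235, 0]) cylinder(h = 55, r = 95);


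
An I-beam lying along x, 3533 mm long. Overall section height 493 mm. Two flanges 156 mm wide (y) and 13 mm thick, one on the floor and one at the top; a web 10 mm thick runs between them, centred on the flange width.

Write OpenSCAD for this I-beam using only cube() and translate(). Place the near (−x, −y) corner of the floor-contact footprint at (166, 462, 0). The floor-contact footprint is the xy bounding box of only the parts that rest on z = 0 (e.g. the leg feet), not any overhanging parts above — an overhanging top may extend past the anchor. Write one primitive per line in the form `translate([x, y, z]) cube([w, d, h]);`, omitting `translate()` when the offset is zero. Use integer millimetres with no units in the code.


translate([166, 462, 0]) cube([3533, 156, 13]);
translate([166, 535, 13]) cube([3533, 10, 467]);
translate([166, 462, 480]) cube([3533, 156, 13]);


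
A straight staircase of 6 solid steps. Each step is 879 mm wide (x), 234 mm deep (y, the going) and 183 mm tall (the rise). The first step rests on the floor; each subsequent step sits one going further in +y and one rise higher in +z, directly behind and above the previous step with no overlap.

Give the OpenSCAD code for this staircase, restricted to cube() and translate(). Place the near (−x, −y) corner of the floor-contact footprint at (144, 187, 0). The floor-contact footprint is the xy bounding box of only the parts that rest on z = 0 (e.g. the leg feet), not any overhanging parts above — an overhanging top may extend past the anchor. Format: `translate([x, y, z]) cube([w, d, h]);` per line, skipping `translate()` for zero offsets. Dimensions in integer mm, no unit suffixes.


translate([144, 187, 0]) cube([879, 234, 183]);
translate([144, 421, 183]) cube([879, 234, 183]);
translate([144, 655, 366]) cube([879, 234, 183]);
translate([144, 889, 549]) cube([879, 234, 183]);
translate([144, 1123, 732]) cube([879, 234, 183]);
translate([144, 1357, 915]) cube([879, 234, 183]);


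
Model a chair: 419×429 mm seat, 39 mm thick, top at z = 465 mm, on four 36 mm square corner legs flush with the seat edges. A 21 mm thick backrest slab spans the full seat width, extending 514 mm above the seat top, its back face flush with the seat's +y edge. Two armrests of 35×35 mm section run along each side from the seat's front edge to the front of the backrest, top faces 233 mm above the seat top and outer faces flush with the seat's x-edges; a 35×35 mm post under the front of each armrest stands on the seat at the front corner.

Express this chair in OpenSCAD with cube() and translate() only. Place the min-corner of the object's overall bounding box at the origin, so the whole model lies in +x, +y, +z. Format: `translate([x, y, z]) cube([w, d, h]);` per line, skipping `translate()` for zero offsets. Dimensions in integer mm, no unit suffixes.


// leg_h = 465 - 39 = 426
// arm post h = 233 - 35 = 198
translate([0, 0, 426]) cube([419, 429, 39]);
cube([36, 36, 426]);
translate([383, 0, 0]) cube([36, 36, 426]);
translate([0, 393, 0]) cube([36, 36, 426]);
translate([383, 393, 0]) cube([36, 36, 426]);
translate([0, 408, 465]) cube([419, 21, 514]);
translate([0, 0, 663]) cube([35, 408, 35]);
translate([384, 0, 663]) cube([35, 408, 35]);
translate([0, 0, 465]) cube([35, 35, 198]);
translate([384, 0, 465]) cube([35, 35, 198]);


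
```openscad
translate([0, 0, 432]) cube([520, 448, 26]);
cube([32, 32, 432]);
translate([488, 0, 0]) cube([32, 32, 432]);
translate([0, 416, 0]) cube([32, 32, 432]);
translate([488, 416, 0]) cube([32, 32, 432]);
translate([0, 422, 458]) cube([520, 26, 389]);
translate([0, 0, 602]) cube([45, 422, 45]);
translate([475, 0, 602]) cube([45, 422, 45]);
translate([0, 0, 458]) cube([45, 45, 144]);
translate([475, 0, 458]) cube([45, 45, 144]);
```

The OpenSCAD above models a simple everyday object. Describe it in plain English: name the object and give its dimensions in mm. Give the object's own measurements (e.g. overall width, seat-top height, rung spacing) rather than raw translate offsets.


A chair. The seat is a 520×448×26 mm slab with its top at z = 458 mm, on four 32×32 mm corner legs (flush with the seat edges, standing on z = 0). A flat backrest 26 mm thick, 389 mm tall, spans the full seat width and rises from the seat top along its +y edge, rear face flush with the rear of the seat. Two armrests of 45×45 mm section run along each side from the seat's front edge to the front of the backrest, top faces 189 mm above the seat top and outer faces flush with the seat's x-edges; a 45×45 mm post under the front of each armrest stands on the seat at the front corner.


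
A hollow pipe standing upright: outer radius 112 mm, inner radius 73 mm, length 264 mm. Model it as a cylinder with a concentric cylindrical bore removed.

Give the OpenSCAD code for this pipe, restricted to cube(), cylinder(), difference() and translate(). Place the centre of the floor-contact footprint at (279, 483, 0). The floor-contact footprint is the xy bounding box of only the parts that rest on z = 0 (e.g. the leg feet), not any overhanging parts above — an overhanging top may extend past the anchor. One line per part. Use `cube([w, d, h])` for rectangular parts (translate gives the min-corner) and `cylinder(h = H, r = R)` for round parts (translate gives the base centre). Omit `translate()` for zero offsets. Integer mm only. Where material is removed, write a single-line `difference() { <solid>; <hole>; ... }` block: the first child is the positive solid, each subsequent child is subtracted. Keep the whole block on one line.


difference() { translate([279, 483, 0]) cylinder(h = 264, r = 112); translate([279, 483, 0]) cylinder(h = 264, r = 73); }


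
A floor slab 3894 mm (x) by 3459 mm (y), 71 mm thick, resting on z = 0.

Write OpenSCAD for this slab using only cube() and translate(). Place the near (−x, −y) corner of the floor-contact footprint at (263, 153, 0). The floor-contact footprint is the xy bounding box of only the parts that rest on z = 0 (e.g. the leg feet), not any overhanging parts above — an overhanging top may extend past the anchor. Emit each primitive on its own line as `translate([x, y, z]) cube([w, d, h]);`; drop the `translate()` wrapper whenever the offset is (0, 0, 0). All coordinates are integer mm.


translate([263, 153, 0]) cube([3894, 3459, 71]);


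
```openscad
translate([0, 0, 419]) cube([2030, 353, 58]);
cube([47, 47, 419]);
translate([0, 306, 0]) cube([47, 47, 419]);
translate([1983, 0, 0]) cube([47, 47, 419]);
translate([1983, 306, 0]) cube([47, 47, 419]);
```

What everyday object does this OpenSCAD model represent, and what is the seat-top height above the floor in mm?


A bench. The seat-top height is 477 mm.

A long slab on four corner posts — a bench. The slab sits at z = 419 with thickness 58, so the top is 419 + 58 = 477 mm.


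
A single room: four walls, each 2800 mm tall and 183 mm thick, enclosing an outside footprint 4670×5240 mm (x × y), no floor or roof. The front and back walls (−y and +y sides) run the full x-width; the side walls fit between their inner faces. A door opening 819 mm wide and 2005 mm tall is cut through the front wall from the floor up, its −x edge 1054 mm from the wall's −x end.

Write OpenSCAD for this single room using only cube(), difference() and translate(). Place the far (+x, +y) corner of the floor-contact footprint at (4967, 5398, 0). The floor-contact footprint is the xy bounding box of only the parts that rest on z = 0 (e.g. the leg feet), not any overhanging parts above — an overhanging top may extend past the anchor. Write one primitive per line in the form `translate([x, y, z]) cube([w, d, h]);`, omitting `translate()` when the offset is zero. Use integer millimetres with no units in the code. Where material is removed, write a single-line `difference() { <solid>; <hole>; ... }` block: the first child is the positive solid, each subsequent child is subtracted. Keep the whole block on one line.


difference() { translate([297, 158, 0]) cube([4670, 183, 2800]); translate([1351, 158, 0]) cube([819, 183, 2005]); }
translate([297, 5215, 0]) cube([4670, 183, 2800]);
translate([297, 341, 0]) cube([183, 4874, 2800]);
translate([4784, 341, 0]) cube([183, 4874, 2800]);


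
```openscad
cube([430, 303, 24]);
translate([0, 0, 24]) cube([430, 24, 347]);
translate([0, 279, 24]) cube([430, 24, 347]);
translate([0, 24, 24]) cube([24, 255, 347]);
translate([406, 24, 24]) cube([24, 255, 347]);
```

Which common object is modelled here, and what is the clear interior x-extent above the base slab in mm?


An open box. The internal width is 382 mm.

A 430×303 base slab with four walls standing on it — an open box. The base is 430 mm wide and the walls are 24 mm thick, so the internal width is 430 − 2 × 24 = 382 mm.


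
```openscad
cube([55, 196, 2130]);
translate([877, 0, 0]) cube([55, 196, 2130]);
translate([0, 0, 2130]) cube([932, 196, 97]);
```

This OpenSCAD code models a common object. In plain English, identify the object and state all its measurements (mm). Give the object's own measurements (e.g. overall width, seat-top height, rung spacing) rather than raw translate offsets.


A door frame. The clear opening is 822 mm wide and 2130 mm high. Two 55 mm wide jambs, 196 mm deep, stand either side of the opening from the floor to the top of the opening. A 97 mm thick head sits across the top of both jambs, spanning the full outside width of the frame.


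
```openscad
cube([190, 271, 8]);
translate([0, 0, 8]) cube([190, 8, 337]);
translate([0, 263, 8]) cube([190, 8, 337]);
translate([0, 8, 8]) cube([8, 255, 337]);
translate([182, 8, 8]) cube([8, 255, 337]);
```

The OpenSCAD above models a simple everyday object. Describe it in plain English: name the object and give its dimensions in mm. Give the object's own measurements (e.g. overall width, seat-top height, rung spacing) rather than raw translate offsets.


An open-topped rectangular box: outside dimensions 190×271×345 mm, with a uniform wall and base thickness of 8 mm. The base is a full 190×271 slab on the floor; four walls sit on top of the base. The front and back walls (the −y and +y sides) span the full width; the two side walls fit between them.


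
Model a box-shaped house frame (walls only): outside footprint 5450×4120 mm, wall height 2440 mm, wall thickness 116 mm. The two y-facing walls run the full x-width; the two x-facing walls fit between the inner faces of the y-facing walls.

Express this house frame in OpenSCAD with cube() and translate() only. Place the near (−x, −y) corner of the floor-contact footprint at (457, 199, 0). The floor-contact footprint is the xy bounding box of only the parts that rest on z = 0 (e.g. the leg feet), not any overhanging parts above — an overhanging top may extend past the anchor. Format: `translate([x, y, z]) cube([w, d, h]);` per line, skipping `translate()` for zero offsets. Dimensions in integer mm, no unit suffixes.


translate([457, 199, 0]) cube([5450, 116, 2440]);
translate([457, 4203, 0]) cube([5450, 116, 2440]);
translate([457, 315, 0]) cube([116, 3888, 2440]);
translate([5791, 315, 0]) cube([116, 3888, 2440]);


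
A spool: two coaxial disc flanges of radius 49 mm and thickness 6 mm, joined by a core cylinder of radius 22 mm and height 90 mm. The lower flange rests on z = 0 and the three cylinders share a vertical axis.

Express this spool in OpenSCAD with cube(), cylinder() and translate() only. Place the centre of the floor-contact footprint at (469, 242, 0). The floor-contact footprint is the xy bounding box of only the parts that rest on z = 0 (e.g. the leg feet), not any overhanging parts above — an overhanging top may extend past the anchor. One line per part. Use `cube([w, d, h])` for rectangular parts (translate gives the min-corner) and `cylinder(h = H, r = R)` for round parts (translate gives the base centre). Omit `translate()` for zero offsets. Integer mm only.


translate([469, 242, 0]) cylinder(h = 6, r = 49);
translate([469, 242, 6]) cylinder(h = 90, r = 22);
translate([469, 242, 96]) cylinder(h = 6, r = 49);


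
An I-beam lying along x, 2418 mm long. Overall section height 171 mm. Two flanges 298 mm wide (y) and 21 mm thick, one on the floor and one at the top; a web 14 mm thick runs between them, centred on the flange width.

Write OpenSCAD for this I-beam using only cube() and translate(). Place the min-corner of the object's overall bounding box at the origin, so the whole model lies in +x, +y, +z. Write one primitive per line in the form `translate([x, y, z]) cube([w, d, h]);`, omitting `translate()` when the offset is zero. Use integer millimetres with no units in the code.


cube([2418, 298, 21]);
translate([0, 142, 21]) cube([2418, 14, 129]);
translate([0, 0, 150]) cube([2418, 298, 21]);


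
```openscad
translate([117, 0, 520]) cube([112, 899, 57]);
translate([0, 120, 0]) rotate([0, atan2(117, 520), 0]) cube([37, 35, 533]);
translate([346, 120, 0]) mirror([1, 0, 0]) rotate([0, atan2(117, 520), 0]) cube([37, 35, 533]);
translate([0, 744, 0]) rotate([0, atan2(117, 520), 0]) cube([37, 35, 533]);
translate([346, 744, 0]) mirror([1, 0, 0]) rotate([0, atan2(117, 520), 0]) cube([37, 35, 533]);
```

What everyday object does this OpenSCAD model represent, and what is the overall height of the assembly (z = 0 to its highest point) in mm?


A sawhorse. The overall height is 577 mm.

A beam across two mirrored pairs of raked legs — a sawhorse. The beam's underside is at z = 520 (matching the legs' vertical rise in atan2(117, 520)) and the beam is 57 mm tall, so its top is at 520 + 57 = 577 mm. The raked legs top out at the beam's underside, so that is the highest point.


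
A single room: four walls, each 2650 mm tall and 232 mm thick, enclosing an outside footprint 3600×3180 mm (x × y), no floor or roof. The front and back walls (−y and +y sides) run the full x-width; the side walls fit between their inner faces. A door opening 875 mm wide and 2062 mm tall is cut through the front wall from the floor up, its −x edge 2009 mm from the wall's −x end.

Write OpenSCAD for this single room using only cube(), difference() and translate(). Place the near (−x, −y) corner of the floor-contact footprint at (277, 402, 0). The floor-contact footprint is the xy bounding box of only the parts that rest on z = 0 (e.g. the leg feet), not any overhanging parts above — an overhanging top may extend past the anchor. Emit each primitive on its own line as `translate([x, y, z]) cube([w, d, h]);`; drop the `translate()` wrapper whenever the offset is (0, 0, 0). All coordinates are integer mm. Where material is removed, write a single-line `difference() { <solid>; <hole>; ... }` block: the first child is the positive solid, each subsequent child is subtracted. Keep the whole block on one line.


difference() { translate([277, 402, 0]) cube([3600, 232, 2650]); translate([2286, 402, 0]) cube([875, 232, 2062]); }
translate([277, 3350, 0]) cube([3600, 232, 2650]);
translate([277, 634, 0]) cube([232, 2716, 2650]);
translate([3645, 634, 0]) cube([232, 2716, 2650]);


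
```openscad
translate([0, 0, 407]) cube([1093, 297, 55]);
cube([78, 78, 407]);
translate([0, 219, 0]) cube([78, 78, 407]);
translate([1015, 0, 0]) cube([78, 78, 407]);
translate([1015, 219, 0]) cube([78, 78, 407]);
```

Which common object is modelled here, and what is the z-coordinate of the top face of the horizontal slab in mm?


A bench. The seat-top height is 462 mm.

A long slab on four corner posts — a bench. The slab sits at z = 407 with thickness 55, so the top is 407 + 55 = 462 mm.


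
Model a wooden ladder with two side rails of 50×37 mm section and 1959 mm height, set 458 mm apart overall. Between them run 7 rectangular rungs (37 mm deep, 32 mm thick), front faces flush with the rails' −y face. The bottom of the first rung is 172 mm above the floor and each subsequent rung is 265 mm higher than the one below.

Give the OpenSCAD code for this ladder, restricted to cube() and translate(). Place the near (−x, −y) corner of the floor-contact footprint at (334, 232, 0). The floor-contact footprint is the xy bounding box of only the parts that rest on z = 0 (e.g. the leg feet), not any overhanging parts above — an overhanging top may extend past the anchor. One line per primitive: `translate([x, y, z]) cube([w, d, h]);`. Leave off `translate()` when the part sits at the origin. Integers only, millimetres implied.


// rung span = 458 - 2*50 = 358
// rung[k] z = 172 + k*265
translate([334, 232, 0]) cube([50, 37, 1959]);
translate([742, 232, 0]) cube([50, 37, 1959]);
translate([384, 232, 172]) cube([358, 37, 32]);
translate([384, 232, 437]) cube([358, 37, 32]);
translate([384, 232, 702]) cube([358, 37, 32]);
translate([384, 232, 967]) cube([358, 37, 32]);
translate([384, 232, 1232]) cube([358, 37, 32]);
translate([384, 232, 1497]) cube([358, 37, 32]);
translate([384, 232, 1762]) cube([358, 37, 32]);
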